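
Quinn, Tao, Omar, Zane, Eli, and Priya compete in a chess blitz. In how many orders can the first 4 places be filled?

360

This is an ordered selection of 4 from 6: P(6,4).
That gives 6 × 5 × 4 × 3 = 360.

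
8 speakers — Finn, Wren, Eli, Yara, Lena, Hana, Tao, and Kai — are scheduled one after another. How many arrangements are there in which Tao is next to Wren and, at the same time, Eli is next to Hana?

2880

Treat {Tao,Wren} as one block (2 orders) and {Eli,Hana} as another (2 orders).
That leaves 6 units to arrange: 2 × 2 × 6! = 4 × 720 = 2880.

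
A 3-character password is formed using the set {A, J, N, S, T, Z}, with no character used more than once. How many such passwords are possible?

With no repetition, fill the 3 characters in order: 6 choices, then 5, down to 4.
That product is 6 × 5 × 4 = 120.

120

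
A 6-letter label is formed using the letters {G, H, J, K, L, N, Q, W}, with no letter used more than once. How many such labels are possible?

Choose and order 6 of the 8 symbols: the first letter has 8 options, the next 7, and so on down to 3.
8 × 7 × 6 × 5 × 4 × 3 = 20160.

20160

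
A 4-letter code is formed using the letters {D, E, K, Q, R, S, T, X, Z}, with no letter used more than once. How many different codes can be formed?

3024

Choose and order 4 of the 9 symbols: the first letter has 9 options, the next 8, then 7, 6.
That product is 9 × 8 × 7 × 6 = 3024.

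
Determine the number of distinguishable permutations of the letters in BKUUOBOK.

The 8 letters of BKUUOBOK have repeats: B appearing twice, K appearing twice, O appearing twice, and U appearing twice.
Dividing 8! = 40320 by 2!·2!·2!·2! = 16 for the repeated letters gives 2520.

2520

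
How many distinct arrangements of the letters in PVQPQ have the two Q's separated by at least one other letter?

18

Total arrangements of PVQPQ: 5!/(2!·2!) = 30.
If the two Q's are adjacent, glue them into one block, leaving 4 items to arrange: (4)!/(2!) = 12 ways.
Hence 30 − 12 = 18.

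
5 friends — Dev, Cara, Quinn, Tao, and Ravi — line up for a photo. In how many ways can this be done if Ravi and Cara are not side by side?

Of the 5! = 120 arrangements, those with Ravi and Cara adjacent number 2 × 4! = 48 (treat the pair as a block with 2 internal orders).
Complementary counting: 120 − 48 = 72.

72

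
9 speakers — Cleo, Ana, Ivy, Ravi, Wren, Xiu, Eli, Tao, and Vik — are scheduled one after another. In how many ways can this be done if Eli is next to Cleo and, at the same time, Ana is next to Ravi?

Treat {Eli,Cleo} as one block (2 orders) and {Ana,Ravi} as another (2 orders).
That leaves 7 units to arrange: 2 × 2 × 7! = 4 × 5040 = 20160.

20160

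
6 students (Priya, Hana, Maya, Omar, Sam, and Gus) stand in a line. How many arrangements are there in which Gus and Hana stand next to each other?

240

Glue Gus and Hana into one block (2 internal orders), leaving 5 units to arrange in a row.
That gives 2 × 5! = 2 × 120 = 240.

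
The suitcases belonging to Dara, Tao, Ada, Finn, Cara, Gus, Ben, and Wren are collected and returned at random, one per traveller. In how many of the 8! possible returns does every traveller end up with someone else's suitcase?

This is the derangement count D_8: permutations of 8 items with no fixed point.
By inclusion–exclusion this is Σ_{j=0}^{8} (−1)^j C(8,j)·(8−j)!.
Computing: 40320 − 40320 + 20160 − 6720 + 1680 − 336 + 56 − 8 + 1 = 14833.

14833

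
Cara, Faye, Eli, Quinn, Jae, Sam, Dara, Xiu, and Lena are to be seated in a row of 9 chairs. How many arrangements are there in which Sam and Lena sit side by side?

Place the 7 others and the Sam-Lena pair as 8 objects in a line; the pair has 2 internal arrangements.
So the count is 2·(8)! = 80640.

80640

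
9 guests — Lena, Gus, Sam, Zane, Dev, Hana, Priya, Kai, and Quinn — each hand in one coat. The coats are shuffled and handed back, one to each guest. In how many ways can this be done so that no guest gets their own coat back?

133496

Count assignments avoiding every fixed point. For any j of the 9 guests fixed to their own coat, the other 9−j can be arranged in (9−j)! ways.
By inclusion–exclusion this is Σ_{j=0}^{9} (−1)^j C(9,j)·(9−j)!.
Computing: 362880 − 362880 + 181440 − 60480 + 15120 − 3024 + 504 − 72 + 9 − 1 = 133496.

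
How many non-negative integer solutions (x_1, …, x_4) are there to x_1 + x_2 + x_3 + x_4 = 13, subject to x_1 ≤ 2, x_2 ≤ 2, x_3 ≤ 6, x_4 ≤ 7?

27

Without the upper bounds there are C(16,3) = 560 ways to split 13 among 4 variables.
Subtract solutions that violate a single cap (substitute x_i' = x_i − (cap_i+1)): x_1 ≥ 3 gives C(13,3) = 286; x_2 ≥ 3 gives C(13,3) = 286; x_3 ≥ 7 gives C(9,3) = 84; x_4 ≥ 8 gives C(8,3) = 56. Together 712.
Add back pairs where two caps are both exceeded: 120 + 20 + 10 + 20 + 10 + 0 = 180.
Subtract triples: 1 + 0 + 0 + 0 = 1.
By inclusion–exclusion the count is 560 − 712 + 180 − 1 = 27.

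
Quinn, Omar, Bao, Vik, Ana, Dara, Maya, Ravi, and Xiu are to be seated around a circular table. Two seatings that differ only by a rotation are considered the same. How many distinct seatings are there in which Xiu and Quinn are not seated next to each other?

All circular seatings of 9 people number (8)! = 40320.
Those with Xiu next to Quinn: fuse the pair into one unit and seat 8 units around a circle — 2·(7)! = 10080.
Subtracting, 40320 − 10080 = 30240.

30240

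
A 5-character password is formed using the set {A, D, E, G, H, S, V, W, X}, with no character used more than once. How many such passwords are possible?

This is a permutation of 5 out of 9: P(9,5) = 9!/4!.
That product is 9 × 8 × 7 × 6 × 5 = 15120.

15120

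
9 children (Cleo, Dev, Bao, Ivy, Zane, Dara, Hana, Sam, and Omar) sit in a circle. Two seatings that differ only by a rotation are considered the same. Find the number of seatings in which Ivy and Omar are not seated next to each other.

All circular seatings of 9 people number (8)! = 40320.
Seatings with Ivy beside Omar: treat them as a block with 2 internal orders, giving 2 × (7)! = 10080.
Subtracting, 40320 − 10080 = 30240.

30240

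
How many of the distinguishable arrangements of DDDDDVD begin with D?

Fix D in the first position and arrange the remaining 6 letters.
Those 6 letters have D appearing 5 times, giving (6)!/(5!) = 6.

6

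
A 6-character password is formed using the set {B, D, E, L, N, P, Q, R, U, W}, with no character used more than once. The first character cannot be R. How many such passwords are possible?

136080

The first character has 10−1 = 9 choices (anything except R).
The remaining 5 characters are filled from the other 9 symbols without repetition: 9 × 8 × 7 × 6 × 5 = 15120.
Total: 9 × 15120 = 136080.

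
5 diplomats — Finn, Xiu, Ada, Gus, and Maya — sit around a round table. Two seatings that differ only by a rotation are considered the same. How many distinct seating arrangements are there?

Fix one person's seat to break rotational symmetry; the remaining 4 people can be arranged in (4)! = 24 ways.

24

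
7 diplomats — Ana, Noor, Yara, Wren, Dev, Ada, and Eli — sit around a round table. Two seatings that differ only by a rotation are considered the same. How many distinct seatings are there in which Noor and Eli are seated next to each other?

240

Treat {Noor, Eli} as one unit (2 internal orders) and seat the resulting 6 units around the table: (5)! circular arrangements.
So 2 × (5)! = 2 × 120 = 240.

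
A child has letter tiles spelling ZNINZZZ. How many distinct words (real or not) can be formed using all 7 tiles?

105

The 7 letters of ZNINZZZ have repeats: N appearing twice and Z appearing 4 times.
Dividing 7! = 5040 by 4!·2! = 48 for the repeated letters gives 105.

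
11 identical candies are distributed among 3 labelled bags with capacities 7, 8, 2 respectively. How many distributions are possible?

By stars and bars, unrestricted non-negative solutions to x_1+…+x_3 = 11 number C(11+2,2) = 78.
Subtract solutions that violate a single cap (substitute x_i' = x_i − (cap_i+1)): x_1 ≥ 8 gives C(5,2) = 10; x_2 ≥ 9 gives C(4,2) = 6; x_3 ≥ 3 gives C(10,2) = 45. Together 61.
Add back pairs where two caps are both exceeded: 0 + 1 + 0 = 1.
By inclusion–exclusion the count is 78 − 61 + 1 = 18.

18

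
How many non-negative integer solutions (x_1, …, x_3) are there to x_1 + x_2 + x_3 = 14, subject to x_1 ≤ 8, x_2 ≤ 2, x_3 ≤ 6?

6

By stars and bars, unrestricted non-negative solutions to x_1+…+x_3 = 14 number C(14+2,2) = 120.
Subtract solutions that violate a single cap (substitute x_i' = x_i − (cap_i+1)): x_1 ≥ 9 gives C(7,2) = 21; x_2 ≥ 3 gives C(13,2) = 78; x_3 ≥ 7 gives C(9,2) = 36. Together 135.
Add back pairs where two caps are both exceeded: 6 + 0 + 15 = 21.
By inclusion–exclusion the count is 120 − 135 + 21 = 6.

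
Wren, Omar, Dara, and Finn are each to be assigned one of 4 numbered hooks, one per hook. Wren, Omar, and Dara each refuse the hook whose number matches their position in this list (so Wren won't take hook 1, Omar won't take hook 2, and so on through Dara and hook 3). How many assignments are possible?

Let Aᵢ (for i ∈ {1, 2, 3}) be the placements that put person i in their forbidden hook. Any j of these fix j positions, leaving (4−j)! ways to fill the rest, and there are C(3,j) ways to pick which j.
By inclusion–exclusion, the number of valid placements is Σ_{j=0}^{3} (−1)^j C(3,j)·(4−j)!.
Computing: 24 − 18 + 6 − 1 = 11.

11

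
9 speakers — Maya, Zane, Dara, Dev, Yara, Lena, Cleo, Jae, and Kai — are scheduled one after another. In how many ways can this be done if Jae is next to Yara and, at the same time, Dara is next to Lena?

Treat {Jae,Yara} as one block (2 orders) and {Dara,Lena} as another (2 orders).
That leaves 7 units to arrange: 2 × 2 × 7! = 4 × 5040 = 20160.

20160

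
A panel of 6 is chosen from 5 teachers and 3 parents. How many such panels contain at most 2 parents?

Split by how many parents are chosen (0 through 2).
Sum: C(3,0)·C(5,6) + C(3,1)·C(5,5) + C(3,2)·C(5,4) = 0 + 3 + 15 = 18.

18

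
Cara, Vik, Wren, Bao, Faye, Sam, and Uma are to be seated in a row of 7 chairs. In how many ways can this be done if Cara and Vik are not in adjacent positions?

There are 7! = 5040 arrangements in all. If Cara and Vik are adjacent, merging them into one block gives 2·(6)! = 1440 arrangements.
So 5040 − 1440 = 3600 arrangements keep them apart.

3600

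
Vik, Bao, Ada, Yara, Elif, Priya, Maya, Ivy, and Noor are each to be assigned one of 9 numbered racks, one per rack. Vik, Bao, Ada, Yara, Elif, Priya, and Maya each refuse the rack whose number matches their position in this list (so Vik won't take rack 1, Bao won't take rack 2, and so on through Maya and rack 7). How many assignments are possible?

Let Aᵢ (for 1 ≤ i ≤ 7) be the placements that put person i in their forbidden rack. Any j of these fix j positions, leaving (9−j)! ways to fill the rest, and there are C(7,j) ways to pick which j.
By inclusion–exclusion, the number of valid placements is Σ_{j=0}^{7} (−1)^j C(7,j)·(9−j)!.
Computing: 362880 − 282240 + 105840 − 25200 + 4200 − 504 + 42 − 2 = 165016.

165016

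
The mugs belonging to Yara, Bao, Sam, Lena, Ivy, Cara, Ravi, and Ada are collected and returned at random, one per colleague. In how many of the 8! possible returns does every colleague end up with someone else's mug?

14833

Let Aᵢ be the assignments in which colleague i gets their own mug. We want the size of the complement of A₁∪…∪A_8.
By inclusion–exclusion this is Σ_{j=0}^{8} (−1)^j C(8,j)·(8−j)!.
Computing: 40320 − 40320 + 20160 − 6720 + 1680 − 336 + 56 − 8 + 1 = 14833.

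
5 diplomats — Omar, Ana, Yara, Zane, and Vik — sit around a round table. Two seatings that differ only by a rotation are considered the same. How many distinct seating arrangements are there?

Seat Omar anywhere (absorbing the rotational symmetry), then permute the other 4: (4)! = 24.

24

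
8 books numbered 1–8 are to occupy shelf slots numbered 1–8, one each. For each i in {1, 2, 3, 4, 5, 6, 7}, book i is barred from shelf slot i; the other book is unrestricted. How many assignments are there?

16687

Let Aᵢ (for 1 ≤ i ≤ 7) be the placements that put book i in its forbidden shelf slot. Any j of these fix j positions, leaving (8−j)! ways to fill the rest, and there are C(7,j) ways to pick which j.
By inclusion–exclusion, the number of valid placements is Σ_{j=0}^{7} (−1)^j C(7,j)·(8−j)!.
Computing: 40320 − 35280 + 15120 − 4200 + 840 − 126 + 14 − 1 = 16687.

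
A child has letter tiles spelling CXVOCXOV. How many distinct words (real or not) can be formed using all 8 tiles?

Letter multiplicities in CXVOCXOV: C×2, O×2, V×2, X×2.
The number of distinct arrangements is 8!/(2!·2!·2!·2!) = 40320/16 = 2520.

2520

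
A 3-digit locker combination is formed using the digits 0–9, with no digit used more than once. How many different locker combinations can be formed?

This is a permutation of 3 out of 10: P(10,3) = 10!/7!.
10 × 9 × 8 = 720.

720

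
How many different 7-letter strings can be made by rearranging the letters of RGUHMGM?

RGUHMGM has 7 letters with G appearing twice and M appearing twice.
So there are 7! / (2!·2!) = 1260 distinguishable arrangements.

1260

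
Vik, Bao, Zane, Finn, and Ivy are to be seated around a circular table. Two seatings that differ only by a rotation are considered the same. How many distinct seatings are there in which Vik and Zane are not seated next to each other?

All circular seatings of 5 people number (4)! = 24.
Seatings with Vik beside Zane: treat them as a block with 2 internal orders, giving 2 × (3)! = 12.
Subtracting, 24 − 12 = 12.

12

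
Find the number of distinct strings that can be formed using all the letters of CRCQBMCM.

3360

The 8 letters of CRCQBMCM have repeats: C appearing 3 times and M appearing twice.
So there are 8! / (3!·2!) = 3360 distinguishable arrangements.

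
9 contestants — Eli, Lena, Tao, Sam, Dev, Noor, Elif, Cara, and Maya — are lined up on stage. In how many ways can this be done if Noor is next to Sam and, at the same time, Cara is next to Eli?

20160

Treat {Noor,Sam} as one block (2 orders) and {Cara,Eli} as another (2 orders).
That leaves 7 units to arrange: 2 × 2 × 7! = 4 × 5040 = 20160.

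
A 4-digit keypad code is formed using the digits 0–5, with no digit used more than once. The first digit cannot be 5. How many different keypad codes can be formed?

300

The first digit has 6−1 = 5 choices (anything except 5).
The remaining 3 digits are filled from the other 5 symbols without repetition: 5 × 4 × 3 = 60.
Total: 5 × 60 = 300.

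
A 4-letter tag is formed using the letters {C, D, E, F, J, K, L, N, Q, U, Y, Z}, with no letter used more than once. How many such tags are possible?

Choose and order 4 of the 12 symbols: the first letter has 12 options, the next 11, then 10, 9.
That product is 12 × 11 × 10 × 9 = 11880.

11880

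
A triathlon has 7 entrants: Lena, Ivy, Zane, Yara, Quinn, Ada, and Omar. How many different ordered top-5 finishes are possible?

This is an ordered selection of 5 from 7: P(7,5).
That gives 7 × 6 × 5 × 4 × 3 = 2520.

2520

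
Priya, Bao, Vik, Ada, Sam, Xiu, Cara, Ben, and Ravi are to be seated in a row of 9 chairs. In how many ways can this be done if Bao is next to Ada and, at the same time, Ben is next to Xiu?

Treat {Bao,Ada} as one block (2 orders) and {Ben,Xiu} as another (2 orders).
That leaves 7 units to arrange: 2 × 2 × 7! = 4 × 5040 = 20160.

20160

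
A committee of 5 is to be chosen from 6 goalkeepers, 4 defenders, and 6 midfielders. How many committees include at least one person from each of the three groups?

3084

Unrestricted: C(16,5) = 4368 ways to pick any 5 of the 16.
Selections missing a whole group: no goalkeepers → C(10,5) = 252; no defenders → C(12,5) = 792; no midfielders → C(10,5) = 252.
Add back selections omitting two groups (i.e. drawn from a single group): C(6,5) + C(4,5) + C(6,5) = 12.
By inclusion–exclusion: 4368 − 1296 + 12 = 3084.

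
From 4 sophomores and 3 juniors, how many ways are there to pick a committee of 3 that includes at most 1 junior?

22

Split by how many juniors are chosen (0 through 1).
Sum: C(3,0)·C(4,3) + C(3,1)·C(4,2) = 4 + 18 = 22.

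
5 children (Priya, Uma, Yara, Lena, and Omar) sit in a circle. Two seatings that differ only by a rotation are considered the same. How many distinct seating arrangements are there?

24

Around a circle, 5 distinct people have 5!/5 = (4)! = 24 rotationally distinct seatings.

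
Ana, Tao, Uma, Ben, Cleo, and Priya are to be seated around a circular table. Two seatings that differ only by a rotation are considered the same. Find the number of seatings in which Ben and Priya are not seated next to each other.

72

Without the restriction there are (5)! = 120 seatings.
Those with Ben next to Priya: fuse the pair into one unit and seat 5 units around a circle — 2·(4)! = 48.
Subtracting, 120 − 48 = 72.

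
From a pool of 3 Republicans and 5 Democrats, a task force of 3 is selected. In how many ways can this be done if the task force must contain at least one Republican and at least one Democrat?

Unrestricted: C(8,3) = 56 ways to pick any 3 of the 8.
Selections missing a whole group: no Republicans → C(5,3) = 10; no Democrats → C(3,3) = 1.
Both groups omitted at once is impossible, so 56 − 11 = 45.

45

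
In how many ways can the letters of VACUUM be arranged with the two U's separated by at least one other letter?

There are 6!/(2!) = 360 arrangements of VACUUM in total.
Arrangements with the U's together: treat UU as one letter, giving (5)! = 120.
Subtracting, 360 − 120 = 240 arrangements keep the U's apart.

240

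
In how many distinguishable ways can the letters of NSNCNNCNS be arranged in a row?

756

The 9 letters of NSNCNNCNS have repeats: C appearing twice, N appearing 5 times, and S appearing twice.
The number of distinct arrangements is 9!/(5!·2!·2!) = 362880/480 = 756.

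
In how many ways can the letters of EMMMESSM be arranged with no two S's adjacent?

315

There are 8!/(4!·2!·2!) = 420 arrangements of EMMMESSM in total.
If the two S's are adjacent, glue them into one block, leaving 7 items to arrange: (7)!/(4!·2!) = 105 ways.
Hence 420 − 105 = 315.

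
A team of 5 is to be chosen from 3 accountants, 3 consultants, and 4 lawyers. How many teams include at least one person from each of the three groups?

204

Unrestricted: C(10,5) = 252 ways to pick any 5 of the 10.
Subtract selections that omit an entire group: no accountants → C(7,5) = 21; no consultants → C(7,5) = 21; no lawyers → C(6,5) = 6.
Add back selections omitting two groups (i.e. drawn from a single group): C(3,5) + C(3,5) + C(4,5) = 0.
By inclusion–exclusion: 252 − 48 + 0 = 204.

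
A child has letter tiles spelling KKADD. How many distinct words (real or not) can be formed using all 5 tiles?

30

The 5 letters of KKADD have repeats: D appearing twice and K appearing twice.
Dividing 5! = 120 by 2!·2! = 4 for the repeated letters gives 30.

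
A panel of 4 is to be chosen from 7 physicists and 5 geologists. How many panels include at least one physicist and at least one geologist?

Total 4-person selections from all 12: C(12,4) = 495.
Selections missing a whole group: no physicists → C(5,4) = 5; no geologists → C(7,4) = 35.
Both groups omitted at once is impossible, so 495 − 40 = 455.

455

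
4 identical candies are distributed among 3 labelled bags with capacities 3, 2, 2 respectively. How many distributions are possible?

8

Without the upper bounds there are C(6,2) = 15 ways to split 4 among 3 bags.
Subtract solutions that violate a single cap (substitute x_i' = x_i − (cap_i+1)): x_1 ≥ 4 gives C(2,2) = 1; x_2 ≥ 3 gives C(3,2) = 3; x_3 ≥ 3 gives C(3,2) = 3. Together 7.
No two caps can be exceeded simultaneously, so the pair terms are all 0.
By inclusion–exclusion the count is 15 − 7 + 0 = 8.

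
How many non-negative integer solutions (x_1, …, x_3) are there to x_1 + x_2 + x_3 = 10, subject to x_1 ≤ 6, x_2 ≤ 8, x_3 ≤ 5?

38

Without the upper bounds there are C(12,2) = 66 ways to split 10 among 3 variables.
Subtract solutions that violate a single cap (substitute x_i' = x_i − (cap_i+1)): x_1 ≥ 7 gives C(5,2) = 10; x_2 ≥ 9 gives C(3,2) = 3; x_3 ≥ 6 gives C(6,2) = 15. Together 28.
No two caps can be exceeded simultaneously, so the pair terms are all 0.
By inclusion–exclusion the count is 66 − 28 + 0 = 38.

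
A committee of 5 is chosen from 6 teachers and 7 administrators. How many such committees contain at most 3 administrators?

1056

Split by how many administrators are chosen (0 through 3).
Sum: C(7,0)·C(6,5) + C(7,1)·C(6,4) + C(7,2)·C(6,3) + C(7,3)·C(6,2) = 6 + 105 + 420 + 525 = 1056.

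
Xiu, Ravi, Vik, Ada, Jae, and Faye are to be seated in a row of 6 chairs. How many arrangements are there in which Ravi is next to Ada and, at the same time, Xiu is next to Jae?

96

Treat {Ravi,Ada} as one block (2 orders) and {Xiu,Jae} as another (2 orders).
That leaves 4 units to arrange: 2 × 2 × 4! = 4 × 24 = 96.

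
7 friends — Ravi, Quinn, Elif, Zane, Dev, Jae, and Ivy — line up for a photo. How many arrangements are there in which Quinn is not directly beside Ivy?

3600

There are 7! = 5040 arrangements in all. If Quinn and Ivy are adjacent, merging them into one block gives 2·(6)! = 1440 arrangements.
So 5040 − 1440 = 3600 arrangements keep them apart.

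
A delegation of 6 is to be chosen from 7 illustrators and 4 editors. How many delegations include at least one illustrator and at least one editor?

With no constraint there are C(11,6) = 462 possible selections.
Subtract selections that omit an entire group: no illustrators → C(4,6) = 0; no editors → C(7,6) = 7.
Both groups omitted at once is impossible, so 462 − 7 = 455.

455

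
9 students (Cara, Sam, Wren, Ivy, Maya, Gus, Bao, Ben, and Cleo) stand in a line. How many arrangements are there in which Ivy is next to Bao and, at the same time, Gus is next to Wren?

Treat {Ivy,Bao} as one block (2 orders) and {Gus,Wren} as another (2 orders).
That leaves 7 units to arrange: 2 × 2 × 7! = 4 × 5040 = 20160.

20160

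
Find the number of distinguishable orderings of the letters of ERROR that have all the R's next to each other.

Treat the 3 copies of R as a single block. The multiset to arrange is then {RRR, E, O}, 3 items in all.
All 3 items are distinct, so there are (3)! = 6 arrangements.

6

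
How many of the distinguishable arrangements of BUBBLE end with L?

20

With the last slot taken by L, it remains to arrange the other 5 letters (BUBBE).
Those 5 letters have B appearing 3 times, giving (5)!/(3!) = 20.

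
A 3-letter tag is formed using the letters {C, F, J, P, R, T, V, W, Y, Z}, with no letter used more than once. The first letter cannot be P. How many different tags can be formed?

648

The first letter has 10−1 = 9 choices (anything except P).
The remaining 2 letters are filled from the other 9 symbols without repetition: 9 × 8 = 72.
Total: 9 × 72 = 648.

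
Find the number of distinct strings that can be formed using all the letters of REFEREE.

105

REFEREE has 7 letters with E appearing 4 times and R appearing twice.
The number of distinct arrangements is 7!/(4!·2!) = 5040/48 = 105.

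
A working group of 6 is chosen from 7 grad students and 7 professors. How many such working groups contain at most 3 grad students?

Split by how many grad students are chosen (0 through 3).
Sum: C(7,0)·C(7,6) + C(7,1)·C(7,5) + C(7,2)·C(7,4) + C(7,3)·C(7,3) = 7 + 147 + 735 + 1225 = 2114.

2114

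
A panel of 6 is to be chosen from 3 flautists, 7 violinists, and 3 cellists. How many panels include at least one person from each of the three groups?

Unrestricted: C(13,6) = 1716 ways to pick any 6 of the 13.
Subtract selections that omit an entire group: no flautists → C(10,6) = 210; no violinists → C(6,6) = 1; no cellists → C(10,6) = 210.
Add back selections omitting two groups (i.e. drawn from a single group): C(3,6) + C(7,6) + C(3,6) = 7.
By inclusion–exclusion: 1716 − 421 + 7 = 1302.

1302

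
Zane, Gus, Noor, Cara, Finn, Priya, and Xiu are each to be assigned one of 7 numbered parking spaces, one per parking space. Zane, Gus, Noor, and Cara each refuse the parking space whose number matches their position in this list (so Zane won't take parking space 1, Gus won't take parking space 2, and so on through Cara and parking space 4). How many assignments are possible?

Let Aᵢ (for 1 ≤ i ≤ 4) be the placements that put person i in their forbidden parking space. Any j of these fix j positions, leaving (7−j)! ways to fill the rest, and there are C(4,j) ways to pick which j.
By inclusion–exclusion, the number of valid placements is Σ_{j=0}^{4} (−1)^j C(4,j)·(7−j)!.
Computing: 5040 − 2880 + 720 − 96 + 6 = 2790.

2790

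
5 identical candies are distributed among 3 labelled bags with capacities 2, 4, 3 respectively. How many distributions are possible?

11

By stars and bars, unrestricted non-negative solutions to x_1+…+x_3 = 5 number C(5+2,2) = 21.
Subtract solutions that violate a single cap (substitute x_i' = x_i − (cap_i+1)): x_1 ≥ 3 gives C(4,2) = 6; x_2 ≥ 5 gives C(2,2) = 1; x_3 ≥ 4 gives C(3,2) = 3. Together 10.
No two caps can be exceeded simultaneously, so the pair terms are all 0.
By inclusion–exclusion the count is 21 − 10 + 0 = 11.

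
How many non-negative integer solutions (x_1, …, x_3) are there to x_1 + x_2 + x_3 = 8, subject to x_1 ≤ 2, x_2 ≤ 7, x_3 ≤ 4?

14

Ignoring the caps, the number of non-negative solutions to x_1+…+x_3 = 8 is C(10,2) = 45.
Subtract solutions that violate a single cap (substitute x_i' = x_i − (cap_i+1)): x_1 ≥ 3 gives C(7,2) = 21; x_2 ≥ 8 gives C(2,2) = 1; x_3 ≥ 5 gives C(5,2) = 10. Together 32.
Add back pairs where two caps are both exceeded: 0 + 1 + 0 = 1.
By inclusion–exclusion the count is 45 − 32 + 1 = 14.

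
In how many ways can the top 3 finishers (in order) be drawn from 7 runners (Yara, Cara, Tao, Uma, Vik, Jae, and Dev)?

This is an ordered selection of 3 from 7: P(7,3).
That gives 7 × 6 × 5 = 210.

210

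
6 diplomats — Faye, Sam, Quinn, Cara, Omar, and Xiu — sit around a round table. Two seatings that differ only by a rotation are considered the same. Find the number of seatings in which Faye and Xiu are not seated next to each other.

72

Without the restriction there are (5)! = 120 seatings.
Seatings with Faye beside Xiu: treat them as a block with 2 internal orders, giving 2 × (4)! = 48.
Subtracting, 120 − 48 = 72.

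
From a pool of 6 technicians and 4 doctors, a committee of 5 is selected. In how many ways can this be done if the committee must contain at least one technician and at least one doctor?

With no constraint there are C(10,5) = 252 possible selections.
Selections missing a whole group: no technicians → C(4,5) = 0; no doctors → C(6,5) = 6.
Both groups omitted at once is impossible, so 252 − 6 = 246.

246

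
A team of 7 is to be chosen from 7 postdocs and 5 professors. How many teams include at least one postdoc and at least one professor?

791

Unrestricted: C(12,7) = 792 ways to pick any 7 of the 12.
Subtract selections that omit an entire group: no postdocs → C(5,7) = 0; no professors → C(7,7) = 1.
Both groups omitted at once is impossible, so 792 − 1 = 791.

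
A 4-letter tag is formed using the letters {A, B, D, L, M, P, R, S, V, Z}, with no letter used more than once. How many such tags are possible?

5040

With no repetition, fill the 4 letters in order: 10 choices, then 9, down to 7.
That product is 10 × 9 × 8 × 7 = 5040.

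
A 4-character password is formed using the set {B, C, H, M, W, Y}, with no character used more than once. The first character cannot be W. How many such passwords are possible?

300

The first character has 6−1 = 5 choices (anything except W).
The remaining 3 characters are filled from the other 5 symbols without repetition: 5 × 4 × 3 = 60.
Total: 5 × 60 = 300.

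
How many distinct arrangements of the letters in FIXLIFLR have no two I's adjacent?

Total arrangements of FIXLIFLR: 8!/(2!·2!·2!) = 5040.
Arrangements with the I's together: treat II as one letter, giving (7)!/(2!·2!) = 1260.
Hence 5040 − 1260 = 3780.

3780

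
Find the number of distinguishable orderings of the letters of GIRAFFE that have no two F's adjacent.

Total arrangements of GIRAFFE: 7!/(2!) = 2520.
Arrangements with the F's together: treat FF as one letter, giving (6)! = 720.
Hence 2520 − 720 = 1800.

1800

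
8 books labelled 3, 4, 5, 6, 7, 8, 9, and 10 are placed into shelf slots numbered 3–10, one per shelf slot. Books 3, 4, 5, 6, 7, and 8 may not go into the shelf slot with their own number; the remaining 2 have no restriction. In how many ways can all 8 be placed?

Let Aᵢ (for 3 ≤ i ≤ 8) be the placements that put book i in its forbidden shelf slot. Any j of these fix j positions, leaving (8−j)! ways to fill the rest, and there are C(6,j) ways to pick which j.
By inclusion–exclusion, the number of valid placements is Σ_{j=0}^{6} (−1)^j C(6,j)·(8−j)!.
Computing: 40320 − 30240 + 10800 − 2400 + 360 − 36 + 2 = 18806.

18806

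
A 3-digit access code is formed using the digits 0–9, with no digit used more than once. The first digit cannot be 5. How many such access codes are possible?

The first digit has 10−1 = 9 choices (anything except 5).
The remaining 2 digits are filled from the other 9 symbols without repetition: 9 × 8 = 72.
Total: 9 × 72 = 648.

648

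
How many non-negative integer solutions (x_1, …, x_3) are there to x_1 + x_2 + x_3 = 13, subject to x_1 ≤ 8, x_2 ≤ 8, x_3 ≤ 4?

30

Ignoring the caps, the number of non-negative solutions to x_1+…+x_3 = 13 is C(15,2) = 105.
Subtract solutions that violate a single cap (substitute x_i' = x_i − (cap_i+1)): x_1 ≥ 9 gives C(6,2) = 15; x_2 ≥ 9 gives C(6,2) = 15; x_3 ≥ 5 gives C(10,2) = 45. Together 75.
No two caps can be exceeded simultaneously, so the pair terms are all 0.
By inclusion–exclusion the count is 105 − 75 + 0 = 30.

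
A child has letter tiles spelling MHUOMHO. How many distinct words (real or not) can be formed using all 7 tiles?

The 7 letters of MHUOMHO have repeats: H appearing twice, M appearing twice, and O appearing twice.
The number of distinct arrangements is 7!/(2!·2!·2!) = 5040/8 = 630.

630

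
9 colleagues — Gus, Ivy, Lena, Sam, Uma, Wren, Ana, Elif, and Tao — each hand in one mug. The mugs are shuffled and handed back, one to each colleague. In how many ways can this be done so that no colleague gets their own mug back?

133496

Let Aᵢ be the assignments in which colleague i gets their own mug. We want the size of the complement of A₁∪…∪A_9.
By inclusion–exclusion this is Σ_{j=0}^{9} (−1)^j C(9,j)·(9−j)!.
Computing: 362880 − 362880 + 181440 − 60480 + 15120 − 3024 + 504 − 72 + 9 − 1 = 133496.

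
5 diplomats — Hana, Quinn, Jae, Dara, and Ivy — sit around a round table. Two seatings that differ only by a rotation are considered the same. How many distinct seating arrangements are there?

Around a circle, 5 distinct people have 5!/5 = (4)! = 24 rotationally distinct seatings.

24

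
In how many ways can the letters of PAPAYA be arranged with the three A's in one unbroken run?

Treat the 3 copies of A as a single block. The multiset to arrange is then {AAA, P, P, Y}, 4 items in all.
That gives (4)!/(2!) = 12 arrangements.

12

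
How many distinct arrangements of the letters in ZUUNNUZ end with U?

Fix U in the last position and arrange the remaining 6 letters.
Those 6 letters have N appearing twice, U appearing twice, and Z appearing twice, giving (6)!/(2!·2!·2!) = 90.

90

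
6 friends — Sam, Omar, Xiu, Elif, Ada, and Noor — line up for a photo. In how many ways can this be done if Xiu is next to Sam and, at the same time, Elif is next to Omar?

Treat {Xiu,Sam} as one block (2 orders) and {Elif,Omar} as another (2 orders).
That leaves 4 units to arrange: 2 × 2 × 4! = 4 × 24 = 96.

96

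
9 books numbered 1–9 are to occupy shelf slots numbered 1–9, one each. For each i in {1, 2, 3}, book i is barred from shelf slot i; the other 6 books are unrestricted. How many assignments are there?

Let Aᵢ (for i ∈ {1, 2, 3}) be the placements that put book i in its forbidden shelf slot. Any j of these fix j positions, leaving (9−j)! ways to fill the rest, and there are C(3,j) ways to pick which j.
By inclusion–exclusion, the number of valid placements is Σ_{j=0}^{3} (−1)^j C(3,j)·(9−j)!.
Computing: 362880 − 120960 + 15120 − 720 = 256320.

256320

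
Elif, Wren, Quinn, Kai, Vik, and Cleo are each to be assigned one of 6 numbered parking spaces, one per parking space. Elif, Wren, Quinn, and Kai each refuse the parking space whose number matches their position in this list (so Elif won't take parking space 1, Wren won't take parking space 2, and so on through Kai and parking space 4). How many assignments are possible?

Let Aᵢ (for 1 ≤ i ≤ 4) be the placements that put person i in their forbidden parking space. Any j of these fix j positions, leaving (6−j)! ways to fill the rest, and there are C(4,j) ways to pick which j.
By inclusion–exclusion, the number of valid placements is Σ_{j=0}^{4} (−1)^j C(4,j)·(6−j)!.
Computing: 720 − 480 + 144 − 24 + 2 = 362.

362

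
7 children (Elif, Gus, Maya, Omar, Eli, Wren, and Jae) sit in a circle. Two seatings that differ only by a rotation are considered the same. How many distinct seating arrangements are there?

Fix one person's seat to break rotational symmetry; the remaining 6 people can be arranged in (6)! = 720 ways.

720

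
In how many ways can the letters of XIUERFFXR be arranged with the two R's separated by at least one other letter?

35280

Total arrangements of XIUERFFXR: 9!/(2!·2!·2!) = 45360.
If the two R's are adjacent, glue them into one block, leaving 8 items to arrange: (8)!/(2!·2!) = 10080 ways.
Hence 45360 − 10080 = 35280.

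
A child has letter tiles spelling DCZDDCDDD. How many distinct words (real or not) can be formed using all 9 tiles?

The 9 letters of DCZDDCDDD have repeats: C appearing twice and D appearing 6 times.
The number of distinct arrangements is 9!/(6!·2!) = 362880/1440 = 252.

252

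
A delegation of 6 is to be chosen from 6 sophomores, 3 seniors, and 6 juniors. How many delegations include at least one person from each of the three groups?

Unrestricted: C(15,6) = 5005 ways to pick any 6 of the 15.
Selections missing a whole group: no sophomores → C(9,6) = 84; no seniors → C(12,6) = 924; no juniors → C(9,6) = 84.
Add back selections omitting two groups (i.e. drawn from a single group): C(6,6) + C(3,6) + C(6,6) = 2.
By inclusion–exclusion: 5005 − 1092 + 2 = 3915.

3915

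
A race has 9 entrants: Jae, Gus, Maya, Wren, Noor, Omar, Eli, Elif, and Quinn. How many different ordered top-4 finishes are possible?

This is an ordered selection of 4 from 9: P(9,4).
That gives 9 × 8 × 7 × 6 = 3024.

3024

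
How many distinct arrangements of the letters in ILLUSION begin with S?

Fix S in the first position and arrange the remaining 7 letters.
Those 7 letters have I appearing twice and L appearing twice, giving (7)!/(2!·2!) = 1260.

1260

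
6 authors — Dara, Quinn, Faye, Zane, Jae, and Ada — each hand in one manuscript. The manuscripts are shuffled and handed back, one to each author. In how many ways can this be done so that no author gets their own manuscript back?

Count assignments avoiding every fixed point. For any j of the 6 authors fixed to their own manuscript, the other 6−j can be arranged in (6−j)! ways.
By inclusion–exclusion this is Σ_{j=0}^{6} (−1)^j C(6,j)·(6−j)!.
Computing: 720 − 720 + 360 − 120 + 30 − 6 + 1 = 265.

265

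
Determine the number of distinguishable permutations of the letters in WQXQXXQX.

280

Letter multiplicities in WQXQXXQX: Q×3, W×1, X×4.
So there are 8! / (4!·3!) = 280 distinguishable arrangements.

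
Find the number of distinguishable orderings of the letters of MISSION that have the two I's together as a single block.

Treat the 2 copies of I as a single block. The multiset to arrange is then {II, M, N, O, S, S}, 6 items in all.
That gives (6)!/(2!) = 360 arrangements.

360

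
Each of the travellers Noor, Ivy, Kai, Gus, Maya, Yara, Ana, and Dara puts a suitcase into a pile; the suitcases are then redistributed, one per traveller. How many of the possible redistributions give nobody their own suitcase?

Let Aᵢ be the assignments in which traveller i gets their own suitcase. We want the size of the complement of A₁∪…∪A_8.
By inclusion–exclusion this is Σ_{j=0}^{8} (−1)^j C(8,j)·(8−j)!.
Computing: 40320 − 40320 + 20160 − 6720 + 1680 − 336 + 56 − 8 + 1 = 14833.

14833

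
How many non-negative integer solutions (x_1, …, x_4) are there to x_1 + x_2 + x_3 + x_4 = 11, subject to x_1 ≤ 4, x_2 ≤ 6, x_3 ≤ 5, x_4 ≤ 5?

135

By stars and bars, unrestricted non-negative solutions to x_1+…+x_4 = 11 number C(11+3,3) = 364.
Subtract solutions that violate a single cap (substitute x_i' = x_i − (cap_i+1)): x_1 ≥ 5 gives C(9,3) = 84; x_2 ≥ 7 gives C(7,3) = 35; x_3 ≥ 6 gives C(8,3) = 56; x_4 ≥ 6 gives C(8,3) = 56. Together 231.
Add back pairs where two caps are both exceeded: 0 + 1 + 1 + 0 + 0 + 0 = 2.
By inclusion–exclusion the count is 364 − 231 + 2 = 135.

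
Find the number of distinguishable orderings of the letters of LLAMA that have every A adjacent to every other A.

Treat the 2 copies of A as a single block. The multiset to arrange is then {AA, L, L, M}, 4 items in all.
That gives (4)!/(2!) = 12 arrangements.

12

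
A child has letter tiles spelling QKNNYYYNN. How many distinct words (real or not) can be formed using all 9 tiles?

The 9 letters of QKNNYYYNN have repeats: N appearing 4 times and Y appearing 3 times.
The number of distinct arrangements is 9!/(4!·3!) = 362880/144 = 2520.

2520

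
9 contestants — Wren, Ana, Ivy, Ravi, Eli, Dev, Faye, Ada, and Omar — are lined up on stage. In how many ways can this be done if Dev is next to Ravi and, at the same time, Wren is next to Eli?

20160

Treat {Dev,Ravi} as one block (2 orders) and {Wren,Eli} as another (2 orders).
That leaves 7 units to arrange: 2 × 2 × 7! = 4 × 5040 = 20160.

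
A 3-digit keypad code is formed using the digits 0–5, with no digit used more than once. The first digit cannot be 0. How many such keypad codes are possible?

The first digit has 6−1 = 5 choices (anything except 0).
The remaining 2 digits are filled from the other 5 symbols without repetition: 5 × 4 = 20.
Total: 5 × 20 = 100.

100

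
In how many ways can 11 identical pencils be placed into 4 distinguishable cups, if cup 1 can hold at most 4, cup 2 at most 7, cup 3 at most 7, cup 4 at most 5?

Ignoring the caps, the number of non-negative solutions to x_1+…+x_4 = 11 is C(14,3) = 364.
Subtract solutions that violate a single cap (substitute x_i' = x_i − (cap_i+1)): x_1 ≥ 5 gives C(9,3) = 84; x_2 ≥ 8 gives C(6,3) = 20; x_3 ≥ 8 gives C(6,3) = 20; x_4 ≥ 6 gives C(8,3) = 56. Together 180.
Add back pairs where two caps are both exceeded: 0 + 0 + 1 + 0 + 0 + 0 = 1.
By inclusion–exclusion the count is 364 − 180 + 1 = 185.

185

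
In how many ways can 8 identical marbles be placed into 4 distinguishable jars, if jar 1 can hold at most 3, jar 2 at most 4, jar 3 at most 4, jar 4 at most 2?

40

Ignoring the caps, the number of non-negative solutions to x_1+…+x_4 = 8 is C(11,3) = 165.
Subtract solutions that violate a single cap (substitute x_i' = x_i − (cap_i+1)): x_1 ≥ 4 gives C(7,3) = 35; x_2 ≥ 5 gives C(6,3) = 20; x_3 ≥ 5 gives C(6,3) = 20; x_4 ≥ 3 gives C(8,3) = 56. Together 131.
Add back pairs where two caps are both exceeded: 0 + 0 + 4 + 0 + 1 + 1 = 6.
By inclusion–exclusion the count is 165 − 131 + 6 = 40.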